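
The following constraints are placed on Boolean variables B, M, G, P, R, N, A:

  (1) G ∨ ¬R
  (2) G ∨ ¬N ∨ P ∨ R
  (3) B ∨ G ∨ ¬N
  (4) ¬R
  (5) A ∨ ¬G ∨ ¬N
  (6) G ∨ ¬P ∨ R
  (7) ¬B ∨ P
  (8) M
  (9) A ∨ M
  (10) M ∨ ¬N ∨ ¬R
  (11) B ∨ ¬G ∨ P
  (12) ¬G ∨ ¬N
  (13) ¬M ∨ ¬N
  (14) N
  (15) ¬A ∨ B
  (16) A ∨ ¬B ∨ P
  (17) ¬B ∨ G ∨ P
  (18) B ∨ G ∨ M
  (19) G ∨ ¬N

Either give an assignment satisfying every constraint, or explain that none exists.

Case M = True:
  (¬R) forces R = False.
  (¬M ∨ ¬N) forces N = False.
  Clause (N) is falsified — contradiction.
Case M = False:
  Clause (M) is falsified — contradiction.
Both cases fail, so the formula is unsatisfiable.

The formula is unsatisfiable.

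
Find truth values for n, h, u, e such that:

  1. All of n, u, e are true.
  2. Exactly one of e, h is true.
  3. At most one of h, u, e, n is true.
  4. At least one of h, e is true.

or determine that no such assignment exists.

Unsatisfiable

Case n = True:
  (1) forces u = True.
  Constraint (3) is violated (u=T, n=T) — contradiction.
Case n = False:
  Constraint (1) is violated (n=F) — contradiction.
Both cases fail — unsatisfiable.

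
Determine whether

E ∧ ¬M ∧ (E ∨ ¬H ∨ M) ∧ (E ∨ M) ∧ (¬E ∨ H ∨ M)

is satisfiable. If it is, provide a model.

Unit clause (E) forces E = True.
Unit clause (¬M) forces M = False.
In (¬E ∨ H ∨ M) only H is left, so H = True.
Check each clause:
  (E): E holds.
  (¬M): ¬M holds.
  (E ∨ ¬H ∨ M): E holds.
  (E ∨ M): E holds.
  (¬E ∨ H ∨ M): H holds.
All clauses satisfied.

E=T; M=F; H=T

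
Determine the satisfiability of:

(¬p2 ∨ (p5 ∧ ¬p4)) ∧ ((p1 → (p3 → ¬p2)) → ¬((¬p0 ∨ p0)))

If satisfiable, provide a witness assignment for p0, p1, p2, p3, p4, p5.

p0=T; p1=T; p2=T; p3=T; p4=F; p5=T

  ¬p2 ∨ (p5 ∧ ¬p4) = True
    ¬p2 = False
    p5 ∧ ¬p4 = True
      ¬p4 = True
  (p1 → (p3 → ¬p2)) → ¬((¬p0 ∨ p0)) = True
    p1 → (p3 → ¬p2) = False
      p3 → ¬p2 = False
        ¬p2 = False
    ¬((¬p0 ∨ p0)) = False
      ¬p0 ∨ p0 = True
        ¬p0 = False
Both conjuncts True, so the formula holds.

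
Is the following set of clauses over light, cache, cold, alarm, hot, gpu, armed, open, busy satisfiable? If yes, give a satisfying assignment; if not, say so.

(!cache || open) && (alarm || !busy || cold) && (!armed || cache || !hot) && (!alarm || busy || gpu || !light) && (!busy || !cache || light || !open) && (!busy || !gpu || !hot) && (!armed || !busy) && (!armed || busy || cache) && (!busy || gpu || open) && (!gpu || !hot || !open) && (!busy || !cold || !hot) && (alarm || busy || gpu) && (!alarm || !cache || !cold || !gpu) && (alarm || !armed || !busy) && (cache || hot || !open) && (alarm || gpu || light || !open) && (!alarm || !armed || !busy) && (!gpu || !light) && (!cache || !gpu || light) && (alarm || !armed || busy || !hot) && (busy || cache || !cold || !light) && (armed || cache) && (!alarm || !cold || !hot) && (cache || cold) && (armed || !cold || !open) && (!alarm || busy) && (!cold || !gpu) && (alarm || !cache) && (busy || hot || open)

light = True; cache = True; cold = False; alarm = True; hot = True; gpu = False; armed = False; open = True; busy = True

Set light = True.
  then (!gpu || !light) forces gpu = False.
Try cache = False:
  (armed || cache) forces armed = True.
  (!armed || cache || !hot) forces hot = False.
  (!armed || !busy) forces busy = False.
  clause (!armed || busy || cache) is falsified — backtrack.
So cache = True.
  then (!cache || open) forces open = True.
  then (alarm || !cache) forces alarm = True.
  then (!alarm || busy || gpu || !light) forces busy = True.
  then (!armed || !busy) forces armed = False.
  then (armed || !cold || !open) forces cold = False.
Set hot = True.
All clauses satisfied.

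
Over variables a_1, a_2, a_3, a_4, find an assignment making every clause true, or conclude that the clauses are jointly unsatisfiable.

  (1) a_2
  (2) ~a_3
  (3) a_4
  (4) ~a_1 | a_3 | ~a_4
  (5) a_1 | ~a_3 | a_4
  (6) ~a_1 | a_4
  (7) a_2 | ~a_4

a_1 = False; a_2 = True; a_3 = False; a_4 = True

Unit clause (a_2) forces a_2 = True.
Unit clause (~a_3) forces a_3 = False.
Unit clause (a_4) forces a_4 = True.
In (~a_1 | a_3 | ~a_4) only ~a_1 is left, so a_1 = False.
Check each clause:
  (a_2): a_2 holds.
  (~a_3): ~a_3 holds.
  (a_4): a_4 holds.
  (~a_1 | a_3 | ~a_4): ~a_1 holds.
  (a_1 | ~a_3 | a_4): ~a_3 holds.
  (~a_1 | a_4): ~a_1 holds.
  (a_2 | ~a_4): a_2 holds.
All clauses satisfied.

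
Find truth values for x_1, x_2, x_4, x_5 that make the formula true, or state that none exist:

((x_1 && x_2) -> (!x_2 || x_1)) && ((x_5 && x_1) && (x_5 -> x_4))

x_1 = True; x_2 = True; x_4 = True; x_5 = True

  (x_1 && x_2) -> (!x_2 || x_1) = True
    x_1 && x_2 = True
    !x_2 || x_1 = True
      !x_2 = False
  (x_5 && x_1) && (x_5 -> x_4) = True
    x_5 && x_1 = True
    x_5 -> x_4 = True
Both conjuncts True, so the formula holds.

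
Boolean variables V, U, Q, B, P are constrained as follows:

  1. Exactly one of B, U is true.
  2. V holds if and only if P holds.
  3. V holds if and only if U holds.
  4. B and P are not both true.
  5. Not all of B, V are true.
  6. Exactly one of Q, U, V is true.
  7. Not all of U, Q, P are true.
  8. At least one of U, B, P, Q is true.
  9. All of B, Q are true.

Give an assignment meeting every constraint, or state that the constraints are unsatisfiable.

V=F; U=F; Q=T; B=T; P=F

  (1) {B, U}: 1 true — exactly one ✓
  (2) V=F, P=F — same ✓
  (3) V=F, U=F — same ✓
  (4) B=T, P=F — not both ✓
  (5) {B, V}: 1/2 true — not all ✓
  (6) {Q, U, V}: 1 true — exactly one ✓
  (7) {U, Q, P}: 1/3 true — not all ✓
  (8) {U, B, P, Q}: 2 true — at least one ✓
  (9) {B, Q}: all 2 true ✓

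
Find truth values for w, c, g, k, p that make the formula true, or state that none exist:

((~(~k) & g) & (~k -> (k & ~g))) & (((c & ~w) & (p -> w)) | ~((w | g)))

w = False, c = True, g = True, k = True, p = False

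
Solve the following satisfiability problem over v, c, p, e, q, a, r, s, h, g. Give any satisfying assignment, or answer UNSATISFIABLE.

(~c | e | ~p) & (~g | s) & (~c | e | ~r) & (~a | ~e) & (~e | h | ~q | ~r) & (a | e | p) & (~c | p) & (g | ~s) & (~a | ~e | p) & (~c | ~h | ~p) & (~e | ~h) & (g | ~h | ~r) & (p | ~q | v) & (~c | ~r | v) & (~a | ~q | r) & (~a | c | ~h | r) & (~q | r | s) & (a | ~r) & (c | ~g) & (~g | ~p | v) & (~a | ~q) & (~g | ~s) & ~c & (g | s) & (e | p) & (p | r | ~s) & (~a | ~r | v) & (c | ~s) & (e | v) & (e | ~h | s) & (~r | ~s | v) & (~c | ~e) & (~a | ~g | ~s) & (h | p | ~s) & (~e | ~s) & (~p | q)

The formula is unsatisfiable.

Case c = True:
  Clause (~c) is falsified — contradiction.
Case c = False:
  (c | ~g) forces g = False.
  (g | ~s) forces s = False.
  Clause (g | s) is falsified — contradiction.
Both cases fail, so the formula is unsatisfiable.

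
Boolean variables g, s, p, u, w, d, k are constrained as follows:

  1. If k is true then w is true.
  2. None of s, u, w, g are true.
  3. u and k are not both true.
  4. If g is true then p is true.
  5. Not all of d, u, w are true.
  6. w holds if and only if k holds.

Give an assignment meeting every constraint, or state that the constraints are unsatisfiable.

g=F; s=F; p=T; u=F; w=F; d=F; k=F

  (1) k=F ⇒ w: vacuous ✓
  (2) {s, u, w, g}: 0 true — none ✓
  (3) u=F, k=F — not both ✓
  (4) g=F ⇒ p: vacuous ✓
  (5) {d, u, w}: 0/3 true — not all ✓
  (6) w=F, k=F — same ✓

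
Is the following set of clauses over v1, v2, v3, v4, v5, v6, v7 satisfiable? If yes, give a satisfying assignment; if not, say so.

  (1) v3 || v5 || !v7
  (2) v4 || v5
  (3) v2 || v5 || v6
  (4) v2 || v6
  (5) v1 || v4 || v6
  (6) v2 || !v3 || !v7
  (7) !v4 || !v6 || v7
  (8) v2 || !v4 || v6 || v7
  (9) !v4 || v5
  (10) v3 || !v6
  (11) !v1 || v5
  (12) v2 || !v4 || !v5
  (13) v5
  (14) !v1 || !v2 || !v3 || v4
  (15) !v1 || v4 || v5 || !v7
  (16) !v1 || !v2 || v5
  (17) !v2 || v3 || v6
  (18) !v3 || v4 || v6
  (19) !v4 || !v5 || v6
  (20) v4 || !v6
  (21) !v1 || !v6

Unit clause (v5) forces v5 = True.
Try v1 = True:
  (!v1 || !v6) forces v6 = False.
  (v2 || v6) forces v2 = True.
  (!v2 || v3 || v6) forces v3 = True.
  (!v1 || !v2 || !v3 || v4) forces v4 = True.
  clause (!v4 || !v5 || v6) is falsified — backtrack.
So v1 = False.
Try v2 = False:
  (v2 || v6) forces v6 = True.
  (v3 || !v6) forces v3 = True.
  (v2 || !v3 || !v7) forces v7 = False.
  (!v4 || !v6 || v7) forces v4 = False.
  clause (v4 || !v6) is falsified — backtrack.
So v2 = True.
Set v3 = True.
Set v4 = True.
  then (!v4 || !v5 || v6) forces v6 = True.
  then (!v4 || !v6 || v7) forces v7 = True.
All clauses satisfied.

v1 = False, v2 = True, v3 = True, v4 = True, v5 = True, v6 = True, v7 = True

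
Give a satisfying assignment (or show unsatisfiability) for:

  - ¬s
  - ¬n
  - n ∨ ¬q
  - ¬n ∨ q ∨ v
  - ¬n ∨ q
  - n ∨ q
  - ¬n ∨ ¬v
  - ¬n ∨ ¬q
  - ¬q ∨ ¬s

Case s = True:
  Clause (¬s) is falsified — contradiction.
Case s = False:
  (¬n) forces n = False.
  (n ∨ ¬q) forces q = False.
  Clause (n ∨ q) is falsified — contradiction.
Both cases fail, so the formula is unsatisfiable.

UNSATISFIABLE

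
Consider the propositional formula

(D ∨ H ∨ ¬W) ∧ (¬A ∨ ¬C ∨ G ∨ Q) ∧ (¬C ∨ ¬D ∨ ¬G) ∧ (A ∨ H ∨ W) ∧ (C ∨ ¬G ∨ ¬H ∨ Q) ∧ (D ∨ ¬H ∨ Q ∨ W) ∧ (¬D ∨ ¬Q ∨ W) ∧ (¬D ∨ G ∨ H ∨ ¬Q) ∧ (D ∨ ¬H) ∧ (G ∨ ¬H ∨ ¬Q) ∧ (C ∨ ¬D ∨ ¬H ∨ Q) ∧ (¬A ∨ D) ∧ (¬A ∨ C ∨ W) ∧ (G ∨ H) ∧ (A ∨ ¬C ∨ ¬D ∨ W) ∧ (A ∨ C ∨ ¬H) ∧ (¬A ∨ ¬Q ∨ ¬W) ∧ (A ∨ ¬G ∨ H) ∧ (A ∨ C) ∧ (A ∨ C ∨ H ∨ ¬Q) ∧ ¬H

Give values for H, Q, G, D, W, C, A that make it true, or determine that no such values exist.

Unit clause (¬H) forces H = False.
In (G ∨ H) only G is left, so G = True.
In (A ∨ ¬G ∨ H) only A is left, so A = True.
In (¬A ∨ D) only D is left, so D = True.
In (¬C ∨ ¬D ∨ ¬G) only ¬C is left, so C = False.
In (¬A ∨ C ∨ W) only W is left, so W = True.
In (¬A ∨ ¬Q ∨ ¬W) only ¬Q is left, so Q = False.
All clauses satisfied.

H=F, Q=F, G=T, D=T, W=T, C=F, A=T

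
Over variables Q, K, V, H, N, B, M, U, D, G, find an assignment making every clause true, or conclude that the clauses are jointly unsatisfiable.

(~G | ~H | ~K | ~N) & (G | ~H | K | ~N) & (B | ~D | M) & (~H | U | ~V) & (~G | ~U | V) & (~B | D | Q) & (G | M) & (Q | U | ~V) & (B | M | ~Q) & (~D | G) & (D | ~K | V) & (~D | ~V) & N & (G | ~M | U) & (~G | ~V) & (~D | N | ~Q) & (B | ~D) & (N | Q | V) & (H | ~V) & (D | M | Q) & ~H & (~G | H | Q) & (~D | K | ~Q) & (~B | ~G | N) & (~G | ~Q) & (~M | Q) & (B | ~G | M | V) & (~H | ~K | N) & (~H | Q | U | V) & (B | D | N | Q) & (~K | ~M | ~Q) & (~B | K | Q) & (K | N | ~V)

Q = True, K = False, V = False, H = False, N = True, B = True, M = True, U = True, D = False, G = False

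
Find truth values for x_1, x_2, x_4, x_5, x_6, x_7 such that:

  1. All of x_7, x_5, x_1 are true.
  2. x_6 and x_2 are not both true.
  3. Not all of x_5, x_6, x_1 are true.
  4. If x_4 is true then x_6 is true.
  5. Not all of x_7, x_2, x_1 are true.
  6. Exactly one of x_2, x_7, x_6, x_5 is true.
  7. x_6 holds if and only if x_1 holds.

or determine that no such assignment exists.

Case x_5 = True:
  (1) forces x_7 = True.
  Constraint (6) is violated (x_7=T, x_5=T) — contradiction.
Case x_5 = False:
  Constraint (1) is violated (x_5=F) — contradiction.
Both cases fail — unsatisfiable.

Unsatisfiable — no assignment works.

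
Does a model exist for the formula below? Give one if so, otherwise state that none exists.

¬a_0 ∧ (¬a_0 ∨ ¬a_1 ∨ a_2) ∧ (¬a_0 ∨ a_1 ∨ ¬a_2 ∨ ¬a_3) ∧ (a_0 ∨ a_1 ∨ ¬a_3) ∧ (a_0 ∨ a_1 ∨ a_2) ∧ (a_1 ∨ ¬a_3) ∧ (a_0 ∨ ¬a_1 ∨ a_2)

Unit clause (¬a_0) forces a_0 = False.
Set a_1 = True.
  then (a_0 ∨ ¬a_1 ∨ a_2) forces a_2 = True.
Set a_3 = False.
All clauses satisfied.

a_0=F, a_1=T, a_2=T, a_3=F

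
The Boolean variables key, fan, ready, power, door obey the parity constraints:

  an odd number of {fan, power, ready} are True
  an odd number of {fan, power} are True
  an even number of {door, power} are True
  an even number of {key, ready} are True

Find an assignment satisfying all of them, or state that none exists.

key = False; fan = False; ready = False; power = True; door = True

{fan, power, ready}: 1 true → odd ✓
{fan, power}: 1 true → odd ✓
{door, power}: 2 true → even ✓
{key, ready}: 0 true → even ✓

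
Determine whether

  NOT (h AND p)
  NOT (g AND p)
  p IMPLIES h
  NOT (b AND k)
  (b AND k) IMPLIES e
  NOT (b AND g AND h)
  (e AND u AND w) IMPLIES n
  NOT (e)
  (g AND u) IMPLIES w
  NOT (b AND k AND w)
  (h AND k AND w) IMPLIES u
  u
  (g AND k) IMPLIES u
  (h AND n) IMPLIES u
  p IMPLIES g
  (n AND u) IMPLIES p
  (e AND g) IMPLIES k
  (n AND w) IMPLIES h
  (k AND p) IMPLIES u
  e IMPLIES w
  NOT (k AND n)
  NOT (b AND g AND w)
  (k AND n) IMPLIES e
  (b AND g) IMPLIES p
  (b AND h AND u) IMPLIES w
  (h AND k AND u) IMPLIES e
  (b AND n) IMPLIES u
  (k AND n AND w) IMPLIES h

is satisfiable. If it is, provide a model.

w=F, h=F, g=F, n=F, b=F, k=T, e=F, p=F, u=T

Unit clause (u) forces u = True.
Unit clause (NOT e) forces e = False.
Set w = False.
  then (NOT g OR NOT u OR w) forces g = False.
  then (g OR NOT p) forces p = False.
  then (NOT n OR p OR NOT u) forces n = False.
Set h = False.
Set b = False.
Set k = True.
All clauses satisfied.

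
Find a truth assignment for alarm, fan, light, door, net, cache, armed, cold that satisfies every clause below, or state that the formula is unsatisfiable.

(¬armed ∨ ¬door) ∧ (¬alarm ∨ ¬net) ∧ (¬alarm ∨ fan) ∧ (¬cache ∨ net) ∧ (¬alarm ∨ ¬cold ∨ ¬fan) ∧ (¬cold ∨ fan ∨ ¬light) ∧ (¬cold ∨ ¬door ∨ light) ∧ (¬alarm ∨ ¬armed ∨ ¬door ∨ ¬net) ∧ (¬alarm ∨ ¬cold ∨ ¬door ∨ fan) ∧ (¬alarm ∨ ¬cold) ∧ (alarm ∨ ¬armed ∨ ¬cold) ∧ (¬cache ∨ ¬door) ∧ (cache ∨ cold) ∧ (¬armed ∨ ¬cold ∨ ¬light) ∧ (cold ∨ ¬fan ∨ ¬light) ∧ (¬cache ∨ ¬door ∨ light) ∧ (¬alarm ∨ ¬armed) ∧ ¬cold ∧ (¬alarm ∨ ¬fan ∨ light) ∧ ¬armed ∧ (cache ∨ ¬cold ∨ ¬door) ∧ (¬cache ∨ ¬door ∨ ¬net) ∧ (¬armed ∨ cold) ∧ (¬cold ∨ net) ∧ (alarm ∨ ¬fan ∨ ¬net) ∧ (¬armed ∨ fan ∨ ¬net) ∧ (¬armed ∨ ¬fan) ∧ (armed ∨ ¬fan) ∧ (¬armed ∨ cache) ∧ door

Unsatisfiable — no assignment works.

Case door = True:
  (¬armed ∨ ¬door) forces armed = False.
  (¬cache ∨ ¬door) forces cache = False.
  (cache ∨ cold) forces cold = True.
  Clause (¬cold) is falsified — contradiction.
Case door = False:
  Clause (door) is falsified — contradiction.
Both cases fail, so the formula is unsatisfiable.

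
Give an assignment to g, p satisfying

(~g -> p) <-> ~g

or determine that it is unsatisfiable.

g = False, p = True

  (~g -> p) <-> ~g = True
    ~g -> p = True
      ~g = True
    ~g = True
The formula evaluates to True.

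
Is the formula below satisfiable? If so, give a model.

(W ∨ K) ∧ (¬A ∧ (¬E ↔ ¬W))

W: True; K: True; A: False; E: True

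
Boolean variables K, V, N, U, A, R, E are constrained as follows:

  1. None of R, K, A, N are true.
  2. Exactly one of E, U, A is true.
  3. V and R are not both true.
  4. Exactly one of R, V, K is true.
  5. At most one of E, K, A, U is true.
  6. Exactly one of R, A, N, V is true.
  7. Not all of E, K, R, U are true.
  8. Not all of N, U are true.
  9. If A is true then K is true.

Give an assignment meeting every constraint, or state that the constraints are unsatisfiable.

K = False, V = True, N = False, U = True, A = False, R = False, E = False

  (1) {R, K, A, N}: 0 true — none ✓
  (2) {E, U, A}: 1 true — exactly one ✓
  (3) V=T, R=F — not both ✓
  (4) {R, V, K}: 1 true — exactly one ✓
  (5) {E, K, A, U}: 1 true — at most one ✓
  (6) {R, A, N, V}: 1 true — exactly one ✓
  (7) {E, K, R, U}: 1/4 true — not all ✓
  (8) {N, U}: 1/2 true — not all ✓
  (9) A=F ⇒ K: vacuous ✓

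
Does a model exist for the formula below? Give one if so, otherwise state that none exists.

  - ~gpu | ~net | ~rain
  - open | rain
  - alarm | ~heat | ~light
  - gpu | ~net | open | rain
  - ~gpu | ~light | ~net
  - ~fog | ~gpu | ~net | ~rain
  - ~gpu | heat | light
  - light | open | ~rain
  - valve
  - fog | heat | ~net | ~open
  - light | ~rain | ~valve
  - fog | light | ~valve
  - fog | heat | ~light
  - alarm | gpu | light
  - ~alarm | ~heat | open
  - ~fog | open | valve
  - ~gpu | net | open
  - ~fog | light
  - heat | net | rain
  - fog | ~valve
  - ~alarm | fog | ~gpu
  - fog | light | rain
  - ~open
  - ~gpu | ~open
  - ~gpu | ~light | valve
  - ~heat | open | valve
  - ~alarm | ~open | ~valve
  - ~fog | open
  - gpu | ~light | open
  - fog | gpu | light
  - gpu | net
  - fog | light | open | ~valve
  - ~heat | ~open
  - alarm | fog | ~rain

Case valve = True:
  (fog | ~valve) forces fog = True.
  (~fog | light) forces light = True.
  (~open) forces open = False.
  Clause (~fog | open) is falsified — contradiction.
Case valve = False:
  Clause (valve) is falsified — contradiction.
Both cases fail, so the formula is unsatisfiable.

UNSATISFIABLE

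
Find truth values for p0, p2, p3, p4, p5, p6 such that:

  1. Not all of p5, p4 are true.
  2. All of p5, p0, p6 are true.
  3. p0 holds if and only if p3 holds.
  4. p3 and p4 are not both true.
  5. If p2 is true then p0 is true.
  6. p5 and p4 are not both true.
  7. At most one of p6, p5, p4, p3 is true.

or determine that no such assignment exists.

Unsatisfiable — no assignment works.

Case p6 = True:
  (2) forces p5 = True.
  Constraint (7) is violated (p6=T, p5=T) — contradiction.
Case p6 = False:
  Constraint (2) is violated (p6=F) — contradiction.
Both cases fail — unsatisfiable.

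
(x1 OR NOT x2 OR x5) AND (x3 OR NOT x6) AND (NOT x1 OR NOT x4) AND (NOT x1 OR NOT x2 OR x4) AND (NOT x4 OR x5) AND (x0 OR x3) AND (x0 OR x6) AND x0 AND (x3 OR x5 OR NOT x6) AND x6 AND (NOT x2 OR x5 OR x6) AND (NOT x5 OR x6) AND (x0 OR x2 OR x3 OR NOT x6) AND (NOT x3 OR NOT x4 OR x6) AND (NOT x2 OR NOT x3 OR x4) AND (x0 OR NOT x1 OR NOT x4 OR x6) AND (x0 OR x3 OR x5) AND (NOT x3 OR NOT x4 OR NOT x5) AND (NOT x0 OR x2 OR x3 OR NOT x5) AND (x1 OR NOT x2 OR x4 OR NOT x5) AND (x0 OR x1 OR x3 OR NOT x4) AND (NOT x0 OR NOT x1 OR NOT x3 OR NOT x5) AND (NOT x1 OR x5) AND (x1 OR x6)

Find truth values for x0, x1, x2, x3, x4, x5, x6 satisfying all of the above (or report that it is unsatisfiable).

Unit clause (x0) forces x0 = True.
Unit clause (x6) forces x6 = True.
In (x3 OR NOT x6) only x3 is left, so x3 = True.
Try x1 = True:
  (NOT x1 OR NOT x4) forces x4 = False.
  (NOT x1 OR NOT x2 OR x4) forces x2 = False.
  (NOT x0 OR NOT x1 OR NOT x3 OR NOT x5) forces x5 = False.
  clause (NOT x1 OR x5) is falsified — backtrack.
So x1 = False.
Set x2 = False.
Set x4 = False.
Set x5 = False.
All clauses satisfied.

x0 = True; x1 = False; x2 = False; x3 = True; x4 = False; x5 = False; x6 = True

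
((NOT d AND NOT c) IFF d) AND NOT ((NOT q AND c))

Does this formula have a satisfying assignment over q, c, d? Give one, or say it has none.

q = True, c = True, d = False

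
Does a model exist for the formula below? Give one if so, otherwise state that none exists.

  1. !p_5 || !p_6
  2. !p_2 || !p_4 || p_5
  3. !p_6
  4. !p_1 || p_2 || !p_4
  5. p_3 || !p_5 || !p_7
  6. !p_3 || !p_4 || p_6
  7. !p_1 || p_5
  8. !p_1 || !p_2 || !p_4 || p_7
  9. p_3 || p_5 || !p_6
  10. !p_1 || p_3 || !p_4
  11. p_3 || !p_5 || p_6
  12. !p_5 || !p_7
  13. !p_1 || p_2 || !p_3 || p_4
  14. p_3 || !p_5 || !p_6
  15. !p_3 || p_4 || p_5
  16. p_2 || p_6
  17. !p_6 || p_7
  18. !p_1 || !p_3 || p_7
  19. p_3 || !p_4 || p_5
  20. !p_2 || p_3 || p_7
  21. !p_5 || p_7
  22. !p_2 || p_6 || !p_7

Case p_6 = True:
  Clause (!p_6) is falsified — contradiction.
Case p_6 = False:
  (p_2 || p_6) forces p_2 = True.
  (!p_2 || p_6 || !p_7) forces p_7 = False.
  (!p_2 || p_3 || p_7) forces p_3 = True.
  (!p_3 || !p_4 || p_6) forces p_4 = False.
  (!p_3 || p_4 || p_5) forces p_5 = True.
  Clause (!p_5 || p_7) is falsified — contradiction.
Both cases fail, so the formula is unsatisfiable.

No satisfying assignment exists.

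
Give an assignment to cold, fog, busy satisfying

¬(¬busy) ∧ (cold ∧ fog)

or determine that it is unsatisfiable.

cold: True, fog: True, busy: True

  ¬(¬busy) = True
    ¬busy = False
  cold ∧ fog = True
Both conjuncts True, so the formula holds.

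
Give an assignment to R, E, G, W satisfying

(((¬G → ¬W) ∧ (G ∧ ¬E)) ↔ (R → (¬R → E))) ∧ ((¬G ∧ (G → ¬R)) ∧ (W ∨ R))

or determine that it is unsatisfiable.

Case G = True: the conjunct ¬G is False.
Case G = False: the formula simplifies to ¬((R → (¬R → E))) ∧ (W ∨ R).
  R = True: the conjunct ¬((R → (¬R → E))) becomes ¬((True → True)) = False.
  R = False: the conjunct ¬((R → (¬R → E))) becomes ¬((False → E)) = False.
Both cases fail — unsatisfiable.

UNSATISFIABLE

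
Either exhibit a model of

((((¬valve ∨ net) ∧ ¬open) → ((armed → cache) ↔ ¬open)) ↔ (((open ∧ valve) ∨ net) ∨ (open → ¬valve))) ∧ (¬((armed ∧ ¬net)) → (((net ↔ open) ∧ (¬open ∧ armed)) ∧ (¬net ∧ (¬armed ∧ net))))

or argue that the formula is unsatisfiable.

net=F; armed=T; cache=T; valve=F; open=T

  (((¬valve ∨ net) ∧ ¬open) → ((armed → cache) ↔ ¬open)) ↔ (((open ∧ valve) ∨ net) ∨ (open → ¬valve)) = True
    ((¬valve ∨ net) ∧ ¬open) → ((armed → cache) ↔ ¬open) = True
      (¬valve ∨ net) ∧ ¬open = False
        ¬valve ∨ net = True
          ¬valve = True
        ¬open = False
      (armed → cache) ↔ ¬open = False
        armed → cache = True
        ¬open = False
    ((open ∧ valve) ∨ net) ∨ (open → ¬valve) = True
      (open ∧ valve) ∨ net = False
        open ∧ valve = False
      open → ¬valve = True
        ¬valve = True
  ¬((armed ∧ ¬net)) → (((net ↔ open) ∧ (¬open ∧ armed)) ∧ (¬net ∧ (¬armed ∧ net))) = True
    ¬((armed ∧ ¬net)) = False
      armed ∧ ¬net = True
        ¬net = True
    ((net ↔ open) ∧ (¬open ∧ armed)) ∧ (¬net ∧ (¬armed ∧ net)) = False
      (net ↔ open) ∧ (¬open ∧ armed) = False
        net ↔ open = False
        ¬open ∧ armed = False
          ¬open = False
      ¬net ∧ (¬armed ∧ net) = False
        ¬net = True
        ¬armed ∧ net = False
          ¬armed = False
Both conjuncts True, so the formula holds.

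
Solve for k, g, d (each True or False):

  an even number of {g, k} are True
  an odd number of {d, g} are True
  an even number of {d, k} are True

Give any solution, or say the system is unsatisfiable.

The formula is unsatisfiable.

Adding constraints 1, 2, 3 mod 2: every variable appears an even number of times on the left, so the left side is 0.
But the right sides sum to 1 (mod 2). 0 ≠ 1 — the system is inconsistent.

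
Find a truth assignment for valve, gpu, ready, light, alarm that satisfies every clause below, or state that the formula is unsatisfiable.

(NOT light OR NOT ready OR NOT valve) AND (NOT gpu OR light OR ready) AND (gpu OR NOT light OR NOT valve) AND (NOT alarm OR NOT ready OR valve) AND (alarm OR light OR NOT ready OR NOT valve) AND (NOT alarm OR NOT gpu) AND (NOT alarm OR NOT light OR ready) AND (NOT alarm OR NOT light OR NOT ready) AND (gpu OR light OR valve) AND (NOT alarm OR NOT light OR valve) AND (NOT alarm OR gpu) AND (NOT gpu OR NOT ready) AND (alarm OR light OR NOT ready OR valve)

valve = False, gpu = True, ready = False, light = True, alarm = False

Set valve = False.
Set gpu = True.
  then (NOT alarm OR NOT gpu) forces alarm = False.
  then (NOT gpu OR NOT ready) forces ready = False.
  then (NOT gpu OR light OR ready) forces light = True.
All clauses satisfied.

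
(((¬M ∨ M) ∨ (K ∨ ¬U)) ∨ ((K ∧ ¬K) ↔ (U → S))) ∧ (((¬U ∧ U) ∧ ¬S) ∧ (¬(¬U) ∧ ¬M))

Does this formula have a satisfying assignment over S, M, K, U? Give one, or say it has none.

Unsatisfiable — no assignment works.

Case U = True: the conjunct ¬U is False.
Case U = False: the conjunct U is False.
Both cases fail — unsatisfiable.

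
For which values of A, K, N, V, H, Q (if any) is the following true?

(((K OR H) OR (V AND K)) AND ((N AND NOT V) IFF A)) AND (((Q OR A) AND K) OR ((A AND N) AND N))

A=F, K=T, N=F, V=T, H=F, Q=T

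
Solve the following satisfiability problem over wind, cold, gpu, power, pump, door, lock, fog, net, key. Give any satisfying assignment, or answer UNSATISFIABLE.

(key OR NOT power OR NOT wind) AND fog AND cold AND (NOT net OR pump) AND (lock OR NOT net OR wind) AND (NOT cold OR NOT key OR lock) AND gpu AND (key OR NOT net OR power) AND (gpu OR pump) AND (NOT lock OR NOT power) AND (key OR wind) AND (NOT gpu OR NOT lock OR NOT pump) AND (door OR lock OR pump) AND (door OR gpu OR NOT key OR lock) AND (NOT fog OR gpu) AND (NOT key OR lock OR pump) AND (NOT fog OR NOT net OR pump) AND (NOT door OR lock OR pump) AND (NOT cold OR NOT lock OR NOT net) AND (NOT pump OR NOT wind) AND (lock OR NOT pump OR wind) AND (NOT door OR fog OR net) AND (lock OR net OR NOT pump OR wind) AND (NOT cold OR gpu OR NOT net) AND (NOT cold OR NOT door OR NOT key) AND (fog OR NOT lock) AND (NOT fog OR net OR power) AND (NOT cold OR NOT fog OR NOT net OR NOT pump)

Case net = True:
  (fog) forces fog = True.
  (cold) forces cold = True.
  (NOT net OR pump) forces pump = True.
  Clause (NOT cold OR NOT fog OR NOT net OR NOT pump) is falsified — contradiction.
Case net = False:
  (fog) forces fog = True.
  (cold) forces cold = True.
  (gpu) forces gpu = True.
  (NOT fog OR net OR power) forces power = True.
  (NOT lock OR NOT power) forces lock = False.
  (NOT cold OR NOT key OR lock) forces key = False.
  (key OR NOT power OR NOT wind) forces wind = False.
  Clause (key OR wind) is falsified — contradiction.
Both cases fail, so the formula is unsatisfiable.

The formula is unsatisfiable.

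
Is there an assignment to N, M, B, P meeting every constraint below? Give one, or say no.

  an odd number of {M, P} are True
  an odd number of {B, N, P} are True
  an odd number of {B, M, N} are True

Adding constraints 1, 2, 3 mod 2: every variable appears an even number of times on the left, so the left side is 0.
But the right sides sum to 1 (mod 2). 0 ≠ 1 — the system is inconsistent.

Unsatisfiable — no assignment works.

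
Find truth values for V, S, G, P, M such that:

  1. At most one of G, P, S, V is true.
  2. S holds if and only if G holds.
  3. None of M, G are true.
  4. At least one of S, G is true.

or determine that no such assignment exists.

The formula is unsatisfiable.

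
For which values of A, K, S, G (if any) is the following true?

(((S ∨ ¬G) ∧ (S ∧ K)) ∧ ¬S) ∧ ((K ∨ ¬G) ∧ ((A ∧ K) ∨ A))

Case S = True: the conjunct ¬S is False.
Case S = False: the conjunct S is False.
Both cases fail — unsatisfiable.

The formula is unsatisfiable.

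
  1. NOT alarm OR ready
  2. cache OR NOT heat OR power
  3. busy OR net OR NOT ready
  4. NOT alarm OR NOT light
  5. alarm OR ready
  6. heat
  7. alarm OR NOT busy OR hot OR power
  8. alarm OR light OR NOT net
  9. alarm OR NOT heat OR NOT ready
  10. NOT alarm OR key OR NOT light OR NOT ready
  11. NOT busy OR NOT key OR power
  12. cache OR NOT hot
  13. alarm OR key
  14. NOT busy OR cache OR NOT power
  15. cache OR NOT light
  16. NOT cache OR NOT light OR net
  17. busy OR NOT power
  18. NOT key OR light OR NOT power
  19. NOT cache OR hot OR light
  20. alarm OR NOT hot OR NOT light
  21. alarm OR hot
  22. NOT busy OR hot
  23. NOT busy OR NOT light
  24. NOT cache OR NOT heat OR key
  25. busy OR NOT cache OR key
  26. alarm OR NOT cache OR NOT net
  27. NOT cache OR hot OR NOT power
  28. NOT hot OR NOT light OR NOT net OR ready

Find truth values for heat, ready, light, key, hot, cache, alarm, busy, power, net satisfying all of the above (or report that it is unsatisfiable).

Unit clause (heat) forces heat = True.
Set ready = True.
  then (alarm OR NOT heat OR NOT ready) forces alarm = True.
  then (NOT alarm OR NOT light) forces light = False.
Try key = False:
  (NOT cache OR NOT heat OR key) forces cache = False.
  (cache OR NOT heat OR power) forces power = True.
  (cache OR NOT hot) forces hot = False.
  (NOT busy OR cache OR NOT power) forces busy = False.
  clause (busy OR NOT power) is falsified — backtrack.
So key = True.
  then (NOT key OR light OR NOT power) forces power = False.
  then (cache OR NOT heat OR power) forces cache = True.
  then (NOT busy OR NOT key OR power) forces busy = False.
  then (NOT cache OR hot OR light) forces hot = True.
  then (busy OR net OR NOT ready) forces net = True.
All clauses satisfied.

heat=T, ready=T, light=F, key=T, hot=T, cache=T, alarm=T, busy=F, power=F, net=T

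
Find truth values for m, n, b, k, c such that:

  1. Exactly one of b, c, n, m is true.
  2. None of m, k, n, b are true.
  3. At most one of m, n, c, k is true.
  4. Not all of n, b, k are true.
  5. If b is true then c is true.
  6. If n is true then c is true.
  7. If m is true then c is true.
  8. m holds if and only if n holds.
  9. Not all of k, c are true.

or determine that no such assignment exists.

m = False, n = False, b = False, k = False, c = True

  (1) {b, c, n, m}: 1 true — exactly one ✓
  (2) {m, k, n, b}: 0 true — none ✓
  (3) {m, n, c, k}: 1 true — at most one ✓
  (4) {n, b, k}: 0/3 true — not all ✓
  (5) b=F ⇒ c: vacuous ✓
  (6) n=F ⇒ c: vacuous ✓
  (7) m=F ⇒ c: vacuous ✓
  (8) m=F, n=F — same ✓
  (9) {k, c}: 1/2 true — not all ✓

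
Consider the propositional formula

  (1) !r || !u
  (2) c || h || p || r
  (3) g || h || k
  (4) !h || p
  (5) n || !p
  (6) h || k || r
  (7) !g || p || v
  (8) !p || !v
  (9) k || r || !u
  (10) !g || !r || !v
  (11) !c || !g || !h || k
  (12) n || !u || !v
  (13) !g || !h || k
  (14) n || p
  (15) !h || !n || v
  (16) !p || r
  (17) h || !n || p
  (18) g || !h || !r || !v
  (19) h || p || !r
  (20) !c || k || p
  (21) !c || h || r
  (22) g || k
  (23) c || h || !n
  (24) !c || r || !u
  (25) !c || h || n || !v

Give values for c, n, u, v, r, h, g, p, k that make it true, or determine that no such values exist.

Set c = True.
Try n = False:
  (n || !p) forces p = False.
  clause (n || p) is falsified — backtrack.
So n = True.
Try u = True:
  (!r || !u) forces r = False.
  clause (!c || r || !u) is falsified — backtrack.
So u = False.
Set v = False.
  then (!h || !n || v) forces h = False.
  then (h || !n || p) forces p = True.
  then (!c || h || r) forces r = True.
Set g = False.
  then (g || h || k) forces k = True.
All clauses satisfied.

c=T; n=T; u=F; v=F; r=T; h=F; g=F; p=T; k=T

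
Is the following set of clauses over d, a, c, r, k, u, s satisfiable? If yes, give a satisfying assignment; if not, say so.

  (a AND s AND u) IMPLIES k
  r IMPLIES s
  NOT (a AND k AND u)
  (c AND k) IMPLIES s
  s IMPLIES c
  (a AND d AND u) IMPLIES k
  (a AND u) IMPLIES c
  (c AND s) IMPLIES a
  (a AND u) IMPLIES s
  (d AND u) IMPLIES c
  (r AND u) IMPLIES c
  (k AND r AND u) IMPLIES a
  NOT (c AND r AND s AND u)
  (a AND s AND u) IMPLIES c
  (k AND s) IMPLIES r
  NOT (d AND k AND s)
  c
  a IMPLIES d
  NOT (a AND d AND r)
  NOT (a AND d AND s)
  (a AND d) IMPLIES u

Unit clause (c) forces c = True.
Set d = True.
Try a = True:
  (NOT a OR NOT d OR u) forces u = True.
  (NOT a OR NOT d OR k OR NOT u) forces k = True.
  clause (NOT a OR NOT k OR NOT u) is falsified — backtrack.
So a = False.
  then (a OR NOT c OR NOT s) forces s = False.
  then (NOT c OR NOT k OR s) forces k = False.
  then (NOT r OR s) forces r = False.
Set u = True.
All clauses satisfied.

d=T, a=F, c=T, r=F, k=F, u=T, s=F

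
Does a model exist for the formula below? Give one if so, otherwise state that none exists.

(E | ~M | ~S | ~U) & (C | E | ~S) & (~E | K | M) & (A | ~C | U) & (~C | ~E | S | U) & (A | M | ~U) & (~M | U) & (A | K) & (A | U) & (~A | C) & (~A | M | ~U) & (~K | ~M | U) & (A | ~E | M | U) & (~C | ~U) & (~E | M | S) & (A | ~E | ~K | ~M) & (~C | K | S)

Set M = False.
Set K = True.
Set C = True.
  then (~C | ~U) forces U = False.
  then (A | ~C | U) forces A = True.
Set E = True.
  then (~C | ~E | S | U) forces S = True.
All clauses satisfied.

M: False, K: True, C: True, U: False, E: True, A: True, S: True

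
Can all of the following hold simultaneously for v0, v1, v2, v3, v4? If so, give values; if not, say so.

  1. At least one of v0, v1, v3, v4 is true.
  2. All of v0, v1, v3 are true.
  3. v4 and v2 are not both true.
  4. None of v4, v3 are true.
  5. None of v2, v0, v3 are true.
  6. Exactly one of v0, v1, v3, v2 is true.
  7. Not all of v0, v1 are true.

Case v0 = True:
  Constraint (5) is violated (v0=T) — contradiction.
Case v0 = False:
  Constraint (2) is violated (v0=F) — contradiction.
Both cases fail — unsatisfiable.

No satisfying assignment exists.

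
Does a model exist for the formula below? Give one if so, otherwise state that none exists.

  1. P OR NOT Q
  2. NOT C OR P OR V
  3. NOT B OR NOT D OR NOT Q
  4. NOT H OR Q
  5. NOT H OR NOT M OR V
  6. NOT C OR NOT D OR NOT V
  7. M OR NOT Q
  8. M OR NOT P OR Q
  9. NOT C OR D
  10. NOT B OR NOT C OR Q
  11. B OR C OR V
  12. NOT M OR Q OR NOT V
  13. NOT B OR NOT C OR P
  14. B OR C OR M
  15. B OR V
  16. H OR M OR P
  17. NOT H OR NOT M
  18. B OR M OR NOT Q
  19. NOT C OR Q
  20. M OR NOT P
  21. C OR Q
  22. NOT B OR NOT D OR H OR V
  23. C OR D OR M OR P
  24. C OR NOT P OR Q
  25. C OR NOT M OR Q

Set Q = True.
  then (P OR NOT Q) forces P = True.
  then (M OR NOT Q) forces M = True.
  then (NOT H OR NOT M) forces H = False.
Set D = False.
  then (NOT C OR D) forces C = False.
Set B = True.
Set V = True.
All clauses satisfied.

Q = True; D = False; B = True; C = False; H = False; M = True; V = True; P = True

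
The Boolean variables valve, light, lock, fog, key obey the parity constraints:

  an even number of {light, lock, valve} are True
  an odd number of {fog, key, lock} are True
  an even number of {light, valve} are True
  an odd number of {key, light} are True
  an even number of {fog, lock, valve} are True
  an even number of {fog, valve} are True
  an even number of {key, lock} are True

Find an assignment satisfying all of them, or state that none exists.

valve = True, light = True, lock = False, fog = True, key = False

{light, lock, valve}: 2 true → even ✓
{fog, key, lock}: 1 true → odd ✓
{light, valve}: 2 true → even ✓
{key, light}: 1 true → odd ✓
{fog, lock, valve}: 2 true → even ✓
{fog, valve}: 2 true → even ✓
{key, lock}: 0 true → even ✓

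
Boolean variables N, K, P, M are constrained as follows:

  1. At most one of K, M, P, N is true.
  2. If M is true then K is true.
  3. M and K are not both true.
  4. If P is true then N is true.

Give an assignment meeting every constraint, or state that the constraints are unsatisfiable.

N = False, K = True, P = False, M = False

  (1) {K, M, P, N}: 1 true — at most one ✓
  (2) M=F ⇒ K: vacuous ✓
  (3) M=F, K=T — not both ✓
  (4) P=F ⇒ N: vacuous ✓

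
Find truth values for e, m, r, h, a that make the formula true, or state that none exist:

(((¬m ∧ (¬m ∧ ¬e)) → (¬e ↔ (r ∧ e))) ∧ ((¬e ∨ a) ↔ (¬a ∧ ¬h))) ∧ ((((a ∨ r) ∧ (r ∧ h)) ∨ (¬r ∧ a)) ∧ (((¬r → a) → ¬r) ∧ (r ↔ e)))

Case r = True: the conjunct (¬r → a) → ¬r becomes (False → a) → ¬True = False.
Case r = False: the formula simplifies to (((¬m ∧ (¬m ∧ ¬e)) → e) ∧ ((¬e ∨ a) ↔ (¬a ∧ ¬h))) ∧ (a ∧ ¬e).
  a = True: the conjunct (¬e ∨ a) ↔ (¬a ∧ ¬h) becomes (¬e ∨ True) ↔ (False ∧ ¬h) = False.
  a = False: the conjunct a is False.
Both cases fail — unsatisfiable.

The formula is unsatisfiable.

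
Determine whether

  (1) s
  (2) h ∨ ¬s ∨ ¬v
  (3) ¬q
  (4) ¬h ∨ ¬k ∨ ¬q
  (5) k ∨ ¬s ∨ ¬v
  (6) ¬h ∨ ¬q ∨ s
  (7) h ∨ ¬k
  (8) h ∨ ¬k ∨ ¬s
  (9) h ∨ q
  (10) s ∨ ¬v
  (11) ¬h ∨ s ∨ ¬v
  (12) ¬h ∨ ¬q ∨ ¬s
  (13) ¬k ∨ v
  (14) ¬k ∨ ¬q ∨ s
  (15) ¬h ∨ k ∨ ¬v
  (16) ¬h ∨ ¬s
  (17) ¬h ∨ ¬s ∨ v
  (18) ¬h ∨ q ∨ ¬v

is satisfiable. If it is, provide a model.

Unsatisfiable — no assignment works.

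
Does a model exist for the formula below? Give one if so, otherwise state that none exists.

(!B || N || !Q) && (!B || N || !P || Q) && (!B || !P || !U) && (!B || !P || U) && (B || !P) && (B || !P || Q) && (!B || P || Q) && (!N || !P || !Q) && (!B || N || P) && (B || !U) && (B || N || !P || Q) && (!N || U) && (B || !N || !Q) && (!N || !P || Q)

U: False; P: False; B: False; N: False; Q: False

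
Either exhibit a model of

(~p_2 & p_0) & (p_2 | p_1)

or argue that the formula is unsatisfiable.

p_0: True, p_1: True, p_2: False

  ~p_2 & p_0 = True
    ~p_2 = True
  p_2 | p_1 = True
Both conjuncts True, so the formula holds.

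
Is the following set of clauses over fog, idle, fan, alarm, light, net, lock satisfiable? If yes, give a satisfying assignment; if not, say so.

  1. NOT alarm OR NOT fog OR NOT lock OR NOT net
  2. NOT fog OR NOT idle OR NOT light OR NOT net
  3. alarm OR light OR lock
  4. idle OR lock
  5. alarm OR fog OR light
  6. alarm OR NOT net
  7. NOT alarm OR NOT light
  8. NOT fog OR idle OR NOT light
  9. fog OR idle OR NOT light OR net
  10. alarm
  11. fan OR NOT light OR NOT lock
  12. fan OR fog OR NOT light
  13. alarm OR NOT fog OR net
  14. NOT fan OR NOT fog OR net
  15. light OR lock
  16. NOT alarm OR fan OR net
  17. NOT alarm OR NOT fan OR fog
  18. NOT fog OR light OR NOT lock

Unit clause (alarm) forces alarm = True.
In (NOT alarm OR NOT light) only NOT light is left, so light = False.
In (light OR lock) only lock is left, so lock = True.
In (NOT fog OR light OR NOT lock) only NOT fog is left, so fog = False.
In (NOT alarm OR NOT fan OR fog) only NOT fan is left, so fan = False.
In (NOT alarm OR fan OR net) only net is left, so net = True.
Set idle = True.
All clauses satisfied.

fog = False; idle = True; fan = False; alarm = True; light = False; net = True; lock = True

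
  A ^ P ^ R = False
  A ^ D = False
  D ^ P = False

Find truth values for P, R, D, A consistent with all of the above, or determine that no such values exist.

P = True, R = False, D = True, A = True

A ^ P ^ R = T ^ T ^ F = False ✓
A ^ D = T ^ T = False ✓
D ^ P = T ^ T = False ✓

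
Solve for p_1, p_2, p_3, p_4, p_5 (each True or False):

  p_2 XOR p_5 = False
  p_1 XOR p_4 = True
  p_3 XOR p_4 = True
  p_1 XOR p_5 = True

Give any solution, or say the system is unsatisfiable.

p_1 = True, p_2 = False, p_3 = True, p_4 = False, p_5 = False

p_2 XOR p_5 = F XOR F = False ✓
p_1 XOR p_4 = T XOR F = True ✓
p_3 XOR p_4 = T XOR F = True ✓
p_1 XOR p_5 = T XOR F = True ✓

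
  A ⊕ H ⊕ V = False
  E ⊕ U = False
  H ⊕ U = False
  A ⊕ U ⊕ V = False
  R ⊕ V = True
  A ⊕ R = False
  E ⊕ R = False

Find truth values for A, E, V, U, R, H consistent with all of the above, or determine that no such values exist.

A=T, E=T, V=F, U=T, R=T, H=T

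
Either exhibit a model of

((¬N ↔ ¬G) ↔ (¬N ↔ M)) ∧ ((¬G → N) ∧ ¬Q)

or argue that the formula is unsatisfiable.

G = True, N = True, M = False, Q = False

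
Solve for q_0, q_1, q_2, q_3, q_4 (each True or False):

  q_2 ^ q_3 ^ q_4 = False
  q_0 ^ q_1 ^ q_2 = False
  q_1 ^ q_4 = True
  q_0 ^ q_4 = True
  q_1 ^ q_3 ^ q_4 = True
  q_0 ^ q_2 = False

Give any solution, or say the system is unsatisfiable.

No satisfying assignment exists.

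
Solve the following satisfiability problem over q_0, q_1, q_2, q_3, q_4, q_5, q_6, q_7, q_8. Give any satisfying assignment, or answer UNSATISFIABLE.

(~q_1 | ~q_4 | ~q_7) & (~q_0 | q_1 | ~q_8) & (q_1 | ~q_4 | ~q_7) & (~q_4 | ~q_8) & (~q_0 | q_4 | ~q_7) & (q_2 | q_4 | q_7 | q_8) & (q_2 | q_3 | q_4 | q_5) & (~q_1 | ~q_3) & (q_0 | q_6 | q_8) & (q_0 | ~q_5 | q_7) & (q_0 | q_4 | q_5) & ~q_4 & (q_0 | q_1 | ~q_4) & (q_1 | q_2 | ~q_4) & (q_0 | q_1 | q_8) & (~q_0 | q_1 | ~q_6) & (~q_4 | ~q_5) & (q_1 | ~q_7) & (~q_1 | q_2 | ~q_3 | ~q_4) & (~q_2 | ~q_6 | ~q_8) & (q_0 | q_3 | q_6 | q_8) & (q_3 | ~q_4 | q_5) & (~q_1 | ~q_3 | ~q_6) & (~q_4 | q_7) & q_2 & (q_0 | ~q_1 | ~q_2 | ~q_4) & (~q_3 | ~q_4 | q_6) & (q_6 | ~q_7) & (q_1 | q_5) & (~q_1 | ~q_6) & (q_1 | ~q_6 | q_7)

Unit clause (~q_4) forces q_4 = False.
Unit clause (q_2) forces q_2 = True.
Set q_0 = True.
  then (~q_0 | q_4 | ~q_7) forces q_7 = False.
Set q_1 = False.
  then (~q_0 | q_1 | ~q_8) forces q_8 = False.
  then (~q_0 | q_1 | ~q_6) forces q_6 = False.
  then (q_1 | q_5) forces q_5 = True.
Set q_3 = False.
All clauses satisfied.

q_0 = True, q_1 = False, q_2 = True, q_3 = False, q_4 = False, q_5 = True, q_6 = False, q_7 = False, q_8 = False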